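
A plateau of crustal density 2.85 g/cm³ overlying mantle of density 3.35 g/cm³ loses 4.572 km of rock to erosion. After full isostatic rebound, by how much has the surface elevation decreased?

0.682 km

Rebound u = e ρ_c/ρ_m = 4.572 km × 2.85/3.35 = 3.89 km.
Net surface drop = e − u = 4.572 km − 3.89 km = e (ρ_m − ρ_c)/ρ_m = 0.682 km.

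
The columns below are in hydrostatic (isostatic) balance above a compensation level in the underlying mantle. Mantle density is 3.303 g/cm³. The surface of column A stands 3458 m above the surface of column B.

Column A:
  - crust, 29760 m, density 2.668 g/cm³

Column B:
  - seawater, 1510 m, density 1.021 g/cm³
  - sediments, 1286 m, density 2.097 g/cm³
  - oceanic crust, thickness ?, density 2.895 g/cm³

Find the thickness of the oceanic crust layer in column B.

Take the compensation level at the base of the deeper column (depth z_c below the surface of column A) and equate Σ ρ_i t_i down to z_c; mantle fills any gap and the z_c terms cancel.
Column A: 29760×2.668 + (z_c − 29760)×3.303
Column B: 3458×0 + 1510×1.021 + 1286×2.097 + x×2.895 + (z_c − 3458 − 2796 − x)×3.303
The z_c×3.303 term appears on both sides and cancels. Collect the known terms of each column as K = Σ(ρt)_known − 3.303 × (depth of known layers): K_A = 79399.68 − 3.303×29760 = −18897.6; K_B = 4238.452 − 3.303×(3458 + 2796) = −16418.51.
Balance: K_A = K_B − x×(3.303 − 2.895), so x = (K_B − K_A)/(3.303 − 2.895) = 2479.09/0.408 = 6080 m.

6080 m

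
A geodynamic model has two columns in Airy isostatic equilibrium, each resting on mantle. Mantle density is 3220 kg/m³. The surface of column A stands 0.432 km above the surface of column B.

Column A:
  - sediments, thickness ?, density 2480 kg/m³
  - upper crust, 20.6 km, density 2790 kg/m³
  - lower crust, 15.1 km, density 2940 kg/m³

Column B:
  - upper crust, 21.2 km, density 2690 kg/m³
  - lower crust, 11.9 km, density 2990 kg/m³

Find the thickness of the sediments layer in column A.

Take the compensation level at the base of the deeper column (depth z_c below the surface of column A) and equate Σ ρ_i t_i down to z_c; mantle fills any gap and the z_c terms cancel.
Column A: x×2480 + 20.6×2790 + 15.1×2940 + (z_c − 35.7 − x)×3220
Column B: 0.432×0 + 21.2×2690 + 11.9×2990 + (z_c − 0.432 − 33.1)×3220
The z_c×3220 term appears on both sides and cancels. Collect the known terms of each column as K = Σ(ρt)_known − 3220 × (depth of known layers): K_A = 101868 − 3220×35.7 = −13086; K_B = 92609 − 3220×(0.432 + 33.1) = −15364.04.
Balance: K_A − x×(3220 − 2480) = K_B, so x = (K_A − K_B)/(3220 − 2480) = 2278.04/740 = 3.08 km.

3.08 km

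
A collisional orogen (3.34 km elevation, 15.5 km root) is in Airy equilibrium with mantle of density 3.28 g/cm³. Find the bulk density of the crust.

2.7 g/cm³

ρ_c h = (ρ_m − ρ_c) r → ρ_c (h + r) = ρ_m r → ρ_c = ρ_m r / (h + r).
ρ_c = 3.28 × 15.5 km / (3.34 km + 15.5 km) = 2.7 g/cm³.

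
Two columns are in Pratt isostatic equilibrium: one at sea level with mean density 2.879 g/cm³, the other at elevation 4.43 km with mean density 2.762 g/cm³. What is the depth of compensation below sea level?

ρ_ref D = ρ (D + h) → D (ρ_ref − ρ) = ρ h.
D = ρ h/(ρ_ref − ρ) = 2.762 × 4.43 km/(2.879 − 2.762) = 105 km.

105 km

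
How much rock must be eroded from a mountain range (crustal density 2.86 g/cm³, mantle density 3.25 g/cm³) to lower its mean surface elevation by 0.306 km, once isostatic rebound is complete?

Net drop Δ = e − u = e − e ρ_c/ρ_m = e (ρ_m − ρ_c)/ρ_m.
e = Δ ρ_m/(ρ_m − ρ_c) = 0.306 km × 3.25/0.39 = 2.55 km.

2.55 km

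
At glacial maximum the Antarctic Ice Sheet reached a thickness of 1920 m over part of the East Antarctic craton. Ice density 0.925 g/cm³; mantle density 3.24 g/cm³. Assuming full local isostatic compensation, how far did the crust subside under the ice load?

548 m

In Airy isostatic equilibrium: the ice load ρ_ice t is balanced by mantle displaced below, ρ_m s.
s = t ρ_ice / ρ_m = 1920 m × 0.925/3.24 = 548 m.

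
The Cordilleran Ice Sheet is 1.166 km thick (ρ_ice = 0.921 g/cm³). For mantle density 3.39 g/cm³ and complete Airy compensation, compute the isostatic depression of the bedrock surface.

0.317 km

Isostatic balance requires: the ice load ρ_ice t is balanced by mantle displaced below, ρ_m s.
s = t ρ_ice / ρ_m = 1.166 km × 0.921/3.39 = 0.317 km.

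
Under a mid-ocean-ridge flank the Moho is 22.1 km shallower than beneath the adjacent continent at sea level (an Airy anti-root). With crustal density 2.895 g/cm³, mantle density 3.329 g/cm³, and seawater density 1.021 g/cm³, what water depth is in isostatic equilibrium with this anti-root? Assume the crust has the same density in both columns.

Replacing a thickness d of crust by seawater at the top must be balanced by replacing crust with mantle at the base: d (ρ_c − ρ_w) = a (ρ_m − ρ_c).
d = a (ρ_m − ρ_c)/(ρ_c − ρ_w) = 22.1 km × 0.434/1.874 = 5.12 km.

5.12 km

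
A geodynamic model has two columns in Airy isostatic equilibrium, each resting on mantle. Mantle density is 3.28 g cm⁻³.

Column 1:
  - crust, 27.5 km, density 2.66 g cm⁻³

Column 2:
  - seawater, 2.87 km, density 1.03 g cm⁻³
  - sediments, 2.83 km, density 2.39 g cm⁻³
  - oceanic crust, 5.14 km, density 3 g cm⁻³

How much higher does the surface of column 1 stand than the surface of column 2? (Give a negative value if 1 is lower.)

For any compensation level in the mantle, the mantle terms cancel and isostasy reduces to e = (Σt_1 − Σt_2) − (Σ(ρt)_1 − Σ(ρt)_2) / ρ_m.
Σt_1 = 27.5 km; Σt_2 = 10.84 km; Σ(ρt)_1 = 73.15; Σ(ρt)_2 = 25.1398 (in km·g cm⁻³).
e = (27.5 − 10.84) − (73.15 − 25.1398) / 3.28 = 2.02 km.

2.02 km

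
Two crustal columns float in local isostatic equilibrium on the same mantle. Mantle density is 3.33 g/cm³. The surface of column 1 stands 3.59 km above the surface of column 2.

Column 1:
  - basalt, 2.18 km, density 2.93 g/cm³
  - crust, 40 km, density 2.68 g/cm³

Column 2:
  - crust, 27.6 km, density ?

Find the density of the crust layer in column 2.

2.79 g/cm³

Take the compensation level at the base of the deeper column (depth z_c below the surface of column 1) and equate Σ ρ_i t_i down to z_c; mantle fills any gap and the z_c terms cancel.
Column 1: 2.18×2.93 + 40×2.68 + (z_c − 42.18)×3.33
Column 2: 3.59×0 + 27.6×ρ + (z_c − 3.59 − 27.6)×3.33
The z_c×3.33 term appears on both sides and cancels. Collect the known terms of each column as K = Σ(ρt)_known − 3.33 × (depth of known layers): K_1 = 113.5874 − 3.33×42.18 = −26.872; K_2 = 0 − 3.33×(3.59 + 27.6) = −103.8627.
Balance: K_1 = K_2 + 27.6×ρ, so ρ = (K_1 − K_2)/27.6 = 76.9907/27.6 = 2.79 g/cm³.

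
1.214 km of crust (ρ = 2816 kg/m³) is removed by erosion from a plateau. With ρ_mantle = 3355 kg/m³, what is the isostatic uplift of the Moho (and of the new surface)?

Unloading: uplift u = e ρ_c/ρ_m = 1.214 km × 2816/3355 = 1.02 km.

1.02 km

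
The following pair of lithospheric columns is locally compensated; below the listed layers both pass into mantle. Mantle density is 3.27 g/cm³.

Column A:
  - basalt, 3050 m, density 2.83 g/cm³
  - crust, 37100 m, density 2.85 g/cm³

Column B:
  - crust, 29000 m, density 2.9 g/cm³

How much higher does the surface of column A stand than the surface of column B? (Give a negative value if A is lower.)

For any compensation level in the mantle, the mantle terms cancel and isostasy reduces to e = (Σt_A − Σt_B) − (Σ(ρt)_A − Σ(ρt)_B) / ρ_m.
Σt_A = 40150 m; Σt_B = 29000 m; Σ(ρt)_A = 114366.5; Σ(ρt)_B = 84100 (in m·g/cm³).
e = (40150 − 29000) − (114366.5 − 84100) / 3.27 = 1890 m.

1890 m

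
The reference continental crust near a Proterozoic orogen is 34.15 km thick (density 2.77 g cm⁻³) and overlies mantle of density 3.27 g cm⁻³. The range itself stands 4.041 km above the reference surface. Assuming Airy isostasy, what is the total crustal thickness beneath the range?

Root depth r = h ρ_c / (ρ_m − ρ_c) = 4.041 km × 2.77 / 0.5 = 22.39 km.
Total thickness = T + h + r = 34.15 km + 4.041 km + 22.39 km = 60.6 km.

60.6 km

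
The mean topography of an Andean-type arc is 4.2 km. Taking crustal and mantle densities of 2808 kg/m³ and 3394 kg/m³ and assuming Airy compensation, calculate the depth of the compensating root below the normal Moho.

20.1 km

Balancing pressure at the compensation depth: the weight of the topography is balanced by the buoyancy of the root, ρ_c h = (ρ_m − ρ_c) r.
r = h · ρ_c / (ρ_m − ρ_c) = 4.2 km × 2808 / (3394 − 2808) = 20.1 km.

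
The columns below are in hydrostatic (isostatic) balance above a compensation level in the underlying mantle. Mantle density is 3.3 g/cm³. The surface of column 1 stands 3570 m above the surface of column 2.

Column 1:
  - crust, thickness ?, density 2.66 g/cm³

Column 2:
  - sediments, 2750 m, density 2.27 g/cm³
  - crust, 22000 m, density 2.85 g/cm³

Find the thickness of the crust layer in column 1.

38300 m

Take the compensation level at the base of the deeper column (depth z_c below the surface of column 1) and equate Σ ρ_i t_i down to z_c; mantle fills any gap and the z_c terms cancel.
Column 1: x×2.66 + (z_c − 0 − x)×3.3
Column 2: 3570×0 + 2750×2.27 + 22000×2.85 + (z_c − 3570 − 24750)×3.3
The z_c×3.3 term appears on both sides and cancels. Collect the known terms of each column as K = Σ(ρt)_known − 3.3 × (depth of known layers): K_1 = 0 − 3.3×0 = 0; K_2 = 68942.5 − 3.3×(3570 + 24750) = −24513.5.
Balance: K_1 − x×(3.3 − 2.66) = K_2, so x = (K_1 − K_2)/(3.3 − 2.66) = 24513.5/0.64 = 38300 m.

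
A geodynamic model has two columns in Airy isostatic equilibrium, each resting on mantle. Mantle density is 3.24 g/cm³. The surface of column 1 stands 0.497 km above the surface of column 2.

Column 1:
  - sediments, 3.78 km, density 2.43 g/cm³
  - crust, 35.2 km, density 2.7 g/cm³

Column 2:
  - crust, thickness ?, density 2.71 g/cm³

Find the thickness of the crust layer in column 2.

38.6 km

Take the compensation level at the base of the deeper column (depth z_c below the surface of column 1) and equate Σ ρ_i t_i down to z_c; mantle fills any gap and the z_c terms cancel.
Column 1: 3.78×2.43 + 35.2×2.7 + (z_c − 38.98)×3.24
Column 2: 0.497×0 + x×2.71 + (z_c − 0.497 − 0 − x)×3.24
The z_c×3.24 term appears on both sides and cancels. Collect the known terms of each column as K = Σ(ρt)_known − 3.24 × (depth of known layers): K_1 = 104.2254 − 3.24×38.98 = −22.0698; K_2 = 0 − 3.24×(0.497 + 0) = −1.61028.
Balance: K_1 = K_2 − x×(3.24 − 2.71), so x = (K_2 − K_1)/(3.24 − 2.71) = 20.4595/0.53 = 38.6 km.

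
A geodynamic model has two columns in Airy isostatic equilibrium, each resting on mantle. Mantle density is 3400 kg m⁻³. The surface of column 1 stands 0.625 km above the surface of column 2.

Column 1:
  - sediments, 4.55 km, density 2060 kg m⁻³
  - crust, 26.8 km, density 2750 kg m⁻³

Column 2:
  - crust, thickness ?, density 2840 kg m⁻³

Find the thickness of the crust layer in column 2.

38.2 km

Take the compensation level at the base of the deeper column (depth z_c below the surface of column 1) and equate Σ ρ_i t_i down to z_c; mantle fills any gap and the z_c terms cancel.
Column 1: 4.55×2060 + 26.8×2750 + (z_c − 31.35)×3400
Column 2: 0.625×0 + x×2840 + (z_c − 0.625 − 0 − x)×3400
The z_c×3400 term appears on both sides and cancels. Collect the known terms of each column as K = Σ(ρt)_known − 3400 × (depth of known layers): K_1 = 83073 − 3400×31.35 = −23517; K_2 = 0 − 3400×(0.625 + 0) = −2125.
Balance: K_1 = K_2 − x×(3400 − 2840), so x = (K_2 − K_1)/(3400 − 2840) = 21392/560 = 38.2 km.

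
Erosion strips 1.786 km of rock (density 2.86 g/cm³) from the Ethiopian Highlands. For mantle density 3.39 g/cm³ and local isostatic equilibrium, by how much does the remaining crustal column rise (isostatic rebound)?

1.51 km

Unloading: uplift u = e ρ_c/ρ_m = 1.786 km × 2.86/3.39 = 1.51 km.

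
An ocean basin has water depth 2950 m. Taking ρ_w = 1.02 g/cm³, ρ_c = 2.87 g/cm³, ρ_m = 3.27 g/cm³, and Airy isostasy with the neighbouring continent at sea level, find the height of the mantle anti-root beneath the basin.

13600 m

By Archimedes' principle applied to the lithosphere: replacing crust with seawater at the top is compensated by replacing crust with mantle at the base: d (ρ_c − ρ_w) = a (ρ_m − ρ_c).
a = d (ρ_c − ρ_w)/(ρ_m − ρ_c) = 2950 m × 1.85/0.4 = 13600 m.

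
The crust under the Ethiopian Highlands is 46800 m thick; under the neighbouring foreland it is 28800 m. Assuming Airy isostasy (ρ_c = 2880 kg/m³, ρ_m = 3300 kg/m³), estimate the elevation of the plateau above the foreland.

Excess crust Δ = 46800 m − 28800 m = 18000 m, split between elevation h and root r with h + r = Δ.
Airy balance ρ_c h = (ρ_m − ρ_c) r gives r = h ρ_c/(ρ_m − ρ_c), so h (1 + ρ_c/(ρ_m − ρ_c)) = Δ, i.e. h = Δ (ρ_m − ρ_c)/ρ_m.
h = 18000 m × 420/3300 = 2290 m.

2290 m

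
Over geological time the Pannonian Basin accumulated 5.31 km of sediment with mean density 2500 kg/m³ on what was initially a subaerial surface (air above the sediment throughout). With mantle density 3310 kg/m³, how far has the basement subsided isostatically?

Subaerial load: s = t ρ_sed / ρ_m = 5.31 km × 2500/3310 = 4.01 km.

4.01 km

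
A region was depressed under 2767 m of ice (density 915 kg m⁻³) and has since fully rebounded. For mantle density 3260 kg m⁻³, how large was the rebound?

Removing the load lets mantle flow back in; uplift u satisfies ρ_ice t = ρ_m u.
u = t ρ_ice/ρ_m = 2767 m × 915/3260 = 777 m.

777 m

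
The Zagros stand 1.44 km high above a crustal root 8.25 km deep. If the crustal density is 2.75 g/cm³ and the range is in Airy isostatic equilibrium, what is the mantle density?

Airy balance: ρ_c h = (ρ_m − ρ_c) r → ρ_m = ρ_c (1 + h/r).
ρ_m = 2.75 × (1 + 1.44 km/8.25 km) = 3.23 g/cm³.

3.23 g/cm³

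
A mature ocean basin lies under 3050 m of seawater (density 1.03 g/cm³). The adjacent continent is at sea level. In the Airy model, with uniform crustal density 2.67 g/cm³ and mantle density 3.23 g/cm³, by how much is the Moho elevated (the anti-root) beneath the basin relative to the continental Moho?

For local isostatic compensation: replacing crust with seawater at the top is compensated by replacing crust with mantle at the base: d (ρ_c − ρ_w) = a (ρ_m − ρ_c).
a = d (ρ_c − ρ_w)/(ρ_m − ρ_c) = 3050 m × 1.64/0.56 = 8930 m.

8930 m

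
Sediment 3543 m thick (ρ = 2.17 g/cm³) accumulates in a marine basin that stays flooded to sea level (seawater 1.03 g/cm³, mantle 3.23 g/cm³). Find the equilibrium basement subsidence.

Submarine loading: the sediment displaces seawater, and the subsidence is in turn flooded, so s (ρ_m − ρ_w) = t (ρ_sed − ρ_w).
s = 3543 m × (2.17 − 1.03) / (3.23 − 1.03) = 1840 m.

1840 m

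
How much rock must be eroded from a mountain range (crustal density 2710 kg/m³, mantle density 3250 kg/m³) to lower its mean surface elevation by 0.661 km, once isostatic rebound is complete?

3.98 km

Net drop Δ = e − u = e − e ρ_c/ρ_m = e (ρ_m − ρ_c)/ρ_m.
e = Δ ρ_m/(ρ_m − ρ_c) = 0.661 km × 3250/540 = 3.98 km.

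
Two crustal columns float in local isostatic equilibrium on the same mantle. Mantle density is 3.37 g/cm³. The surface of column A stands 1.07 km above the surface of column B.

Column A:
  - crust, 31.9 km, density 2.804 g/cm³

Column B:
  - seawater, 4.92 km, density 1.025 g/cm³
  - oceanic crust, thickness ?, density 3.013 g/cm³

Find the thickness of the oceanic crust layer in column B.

Take the compensation level at the base of the deeper column (depth z_c below the surface of column A) and equate Σ ρ_i t_i down to z_c; mantle fills any gap and the z_c terms cancel.
Column A: 31.9×2.804 + (z_c − 31.9)×3.37
Column B: 1.07×0 + 4.92×1.025 + x×3.013 + (z_c − 1.07 − 4.92 − x)×3.37
The z_c×3.37 term appears on both sides and cancels. Collect the known terms of each column as K = Σ(ρt)_known − 3.37 × (depth of known layers): K_A = 89.4476 − 3.37×31.9 = −18.0554; K_B = 5.043 − 3.37×(1.07 + 4.92) = −15.1433.
Balance: K_A = K_B − x×(3.37 − 3.013), so x = (K_B − K_A)/(3.37 − 3.013) = 2.9121/0.357 = 8.16 km.

8.16 km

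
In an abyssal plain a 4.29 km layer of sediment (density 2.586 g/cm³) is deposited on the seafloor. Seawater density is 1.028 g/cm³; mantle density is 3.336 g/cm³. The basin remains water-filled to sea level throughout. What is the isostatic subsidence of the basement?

Submarine loading: the sediment displaces seawater, and the subsidence is in turn flooded, so s (ρ_m − ρ_w) = t (ρ_sed − ρ_w).
s = 4.29 km × (2.586 − 1.028) / (3.336 − 1.028) = 2.9 km.

2.9 km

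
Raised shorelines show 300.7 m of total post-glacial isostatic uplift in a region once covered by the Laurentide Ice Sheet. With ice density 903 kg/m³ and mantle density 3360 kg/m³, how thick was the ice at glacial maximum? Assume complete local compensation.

u = t ρ_ice/ρ_m → t = u ρ_m/ρ_ice = 300.7 m × 3360/903 = 1120 m.

1120 m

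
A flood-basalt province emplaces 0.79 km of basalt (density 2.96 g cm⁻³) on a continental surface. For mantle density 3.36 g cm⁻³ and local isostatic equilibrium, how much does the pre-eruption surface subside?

Subaerial loading: s = t ρ_load / ρ_m.
s = 0.79 km × 2.96/3.36 = 0.696 km.

0.696 km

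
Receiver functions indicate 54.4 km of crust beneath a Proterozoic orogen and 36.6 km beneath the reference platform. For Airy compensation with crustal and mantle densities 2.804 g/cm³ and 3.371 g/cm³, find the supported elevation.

2.99 km

Excess crust Δ = 54.4 km − 36.6 km = 17.8 km, split between elevation h and root r with h + r = Δ.
Airy balance ρ_c h = (ρ_m − ρ_c) r gives r = h ρ_c/(ρ_m − ρ_c), so h (1 + ρ_c/(ρ_m − ρ_c)) = Δ, i.e. h = Δ (ρ_m − ρ_c)/ρ_m.
h = 17.8 km × 0.567/3.371 = 2.99 km.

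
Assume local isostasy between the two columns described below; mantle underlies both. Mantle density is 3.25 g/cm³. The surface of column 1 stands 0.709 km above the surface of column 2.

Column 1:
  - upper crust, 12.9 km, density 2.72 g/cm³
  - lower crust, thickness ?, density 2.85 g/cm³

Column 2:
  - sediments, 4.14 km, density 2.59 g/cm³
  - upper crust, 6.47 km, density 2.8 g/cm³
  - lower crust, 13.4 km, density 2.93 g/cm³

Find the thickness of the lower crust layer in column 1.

Take the compensation level at the base of the deeper column (depth z_c below the surface of column 1) and equate Σ ρ_i t_i down to z_c; mantle fills any gap and the z_c terms cancel.
Column 1: 12.9×2.72 + x×2.85 + (z_c − 12.9 − x)×3.25
Column 2: 0.709×0 + 4.14×2.59 + 6.47×2.8 + 13.4×2.93 + (z_c − 0.709 − 24.01)×3.25
The z_c×3.25 term appears on both sides and cancels. Collect the known terms of each column as K = Σ(ρt)_known − 3.25 × (depth of known layers): K_1 = 35.088 − 3.25×12.9 = −6.837; K_2 = 68.1006 − 3.25×(0.709 + 24.01) = −12.23615.
Balance: K_1 − x×(3.25 − 2.85) = K_2, so x = (K_1 − K_2)/(3.25 − 2.85) = 5.39915/0.4 = 13.5 km.

13.5 km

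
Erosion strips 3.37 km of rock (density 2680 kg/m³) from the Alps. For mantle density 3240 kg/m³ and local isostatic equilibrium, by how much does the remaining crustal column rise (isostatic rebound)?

2.79 km

Unloading: uplift u = e ρ_c/ρ_m = 3.37 km × 2680/3240 = 2.79 km.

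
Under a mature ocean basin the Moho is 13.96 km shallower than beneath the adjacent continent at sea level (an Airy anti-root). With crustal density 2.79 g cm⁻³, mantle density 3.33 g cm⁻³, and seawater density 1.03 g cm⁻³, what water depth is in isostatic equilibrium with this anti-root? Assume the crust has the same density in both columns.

4.28 km

Replacing a thickness d of crust by seawater at the top must be balanced by replacing crust with mantle at the base: d (ρ_c − ρ_w) = a (ρ_m − ρ_c).
d = a (ρ_m − ρ_c)/(ρ_c − ρ_w) = 13.96 km × 0.54/1.76 = 4.28 km.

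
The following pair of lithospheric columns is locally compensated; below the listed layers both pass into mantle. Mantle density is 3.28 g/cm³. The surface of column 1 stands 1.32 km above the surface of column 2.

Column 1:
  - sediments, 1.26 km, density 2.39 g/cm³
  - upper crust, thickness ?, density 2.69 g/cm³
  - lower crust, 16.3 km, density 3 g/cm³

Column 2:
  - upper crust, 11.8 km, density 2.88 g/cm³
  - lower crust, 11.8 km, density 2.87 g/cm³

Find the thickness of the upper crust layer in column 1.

13.9 km

Take the compensation level at the base of the deeper column (depth z_c below the surface of column 1) and equate Σ ρ_i t_i down to z_c; mantle fills any gap and the z_c terms cancel.
Column 1: 1.26×2.39 + x×2.69 + 16.3×3 + (z_c − 17.56 − x)×3.28
Column 2: 1.32×0 + 11.8×2.88 + 11.8×2.87 + (z_c − 1.32 − 23.6)×3.28
The z_c×3.28 term appears on both sides and cancels. Collect the known terms of each column as K = Σ(ρt)_known − 3.28 × (depth of known layers): K_1 = 51.9114 − 3.28×17.56 = −5.6854; K_2 = 67.85 − 3.28×(1.32 + 23.6) = −13.8876.
Balance: K_1 − x×(3.28 − 2.69) = K_2, so x = (K_1 − K_2)/(3.28 − 2.69) = 8.2022/0.59 = 13.9 km.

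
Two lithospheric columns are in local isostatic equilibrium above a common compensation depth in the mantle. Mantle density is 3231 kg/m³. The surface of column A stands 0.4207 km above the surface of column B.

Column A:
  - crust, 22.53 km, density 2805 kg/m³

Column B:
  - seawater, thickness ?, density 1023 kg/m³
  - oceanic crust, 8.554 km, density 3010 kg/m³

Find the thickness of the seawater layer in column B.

2.88 km

Take the compensation level at the base of the deeper column (depth z_c below the surface of column A) and equate Σ ρ_i t_i down to z_c; mantle fills any gap and the z_c terms cancel.
Column A: 22.53×2805 + (z_c − 22.53)×3231
Column B: 0.4207×0 + x×1023 + 8.554×3010 + (z_c − 0.4207 − 8.554 − x)×3231
The z_c×3231 term appears on both sides and cancels. Collect the known terms of each column as K = Σ(ρt)_known − 3231 × (depth of known layers): K_A = 63196.65 − 3231×22.53 = −9597.78; K_B = 25747.54 − 3231×(0.4207 + 8.554) = −3249.7157.
Balance: K_A = K_B − x×(3231 − 1023), so x = (K_B − K_A)/(3231 − 1023) = 6348.06/2208 = 2.88 km.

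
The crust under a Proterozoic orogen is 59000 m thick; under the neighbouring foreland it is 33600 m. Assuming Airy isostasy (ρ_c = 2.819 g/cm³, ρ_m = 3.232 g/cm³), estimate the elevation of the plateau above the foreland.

Excess crust Δ = 59000 m − 33600 m = 25400 m, split between elevation h and root r with h + r = Δ.
Airy balance ρ_c h = (ρ_m − ρ_c) r gives r = h ρ_c/(ρ_m − ρ_c), so h (1 + ρ_c/(ρ_m − ρ_c)) = Δ, i.e. h = Δ (ρ_m − ρ_c)/ρ_m.
h = 25400 m × 0.413/3.232 = 3250 m.

3250 m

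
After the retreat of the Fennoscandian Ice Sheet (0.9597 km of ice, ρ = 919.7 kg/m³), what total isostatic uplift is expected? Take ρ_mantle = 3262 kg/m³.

0.271 km

Removing the load lets mantle flow back in; uplift u satisfies ρ_ice t = ρ_m u.
u = t ρ_ice/ρ_m = 0.9597 km × 919.7/3262 = 0.271 km.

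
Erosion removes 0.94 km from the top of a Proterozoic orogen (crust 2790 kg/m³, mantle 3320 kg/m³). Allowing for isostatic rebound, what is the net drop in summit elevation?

0.15 km

Rebound u = e ρ_c/ρ_m = 0.94 km × 2790/3320 = 0.7899 km.
Net surface drop = e − u = 0.94 km − 0.7899 km = e (ρ_m − ρ_c)/ρ_m = 0.15 km.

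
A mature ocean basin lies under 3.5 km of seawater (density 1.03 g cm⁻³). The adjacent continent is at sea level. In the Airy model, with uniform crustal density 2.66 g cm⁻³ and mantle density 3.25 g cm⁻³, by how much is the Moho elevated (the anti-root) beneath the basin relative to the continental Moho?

Equating mass per unit area of the two columns: replacing crust with seawater at the top is compensated by replacing crust with mantle at the base: d (ρ_c − ρ_w) = a (ρ_m − ρ_c).
a = d (ρ_c − ρ_w)/(ρ_m − ρ_c) = 3.5 km × 1.63/0.59 = 9.67 km.

9.67 km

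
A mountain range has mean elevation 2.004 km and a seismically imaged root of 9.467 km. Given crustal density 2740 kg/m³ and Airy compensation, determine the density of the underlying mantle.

3320 kg/m³

Airy balance: ρ_c h = (ρ_m − ρ_c) r → ρ_m = ρ_c (1 + h/r).
ρ_m = 2740 × (1 + 2.004 km/9.467 km) = 3320 kg/m³.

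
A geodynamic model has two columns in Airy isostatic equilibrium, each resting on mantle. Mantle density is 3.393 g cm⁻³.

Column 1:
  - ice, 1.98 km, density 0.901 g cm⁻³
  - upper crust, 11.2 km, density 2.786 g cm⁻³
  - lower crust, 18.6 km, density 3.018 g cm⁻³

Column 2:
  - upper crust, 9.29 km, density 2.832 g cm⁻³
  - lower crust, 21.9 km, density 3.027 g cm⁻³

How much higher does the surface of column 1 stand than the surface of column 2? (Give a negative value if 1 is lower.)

1.62 km

For any compensation level in the mantle, the mantle terms cancel and isostasy reduces to e = (Σt_1 − Σt_2) − (Σ(ρt)_1 − Σ(ρt)_2) / ρ_m.
Σt_1 = 31.78 km; Σt_2 = 31.19 km; Σ(ρt)_1 = 89.12198; Σ(ρt)_2 = 92.60058 (in km·g cm⁻³).
e = (31.78 − 31.19) − (89.12198 − 92.60058) / 3.393 = 1.62 km.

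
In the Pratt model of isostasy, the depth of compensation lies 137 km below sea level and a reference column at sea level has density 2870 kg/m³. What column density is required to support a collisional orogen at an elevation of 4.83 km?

Pratt balance: ρ_ref D = ρ (D + h).
ρ = ρ_ref D/(D + h) = 2870 × 137 km/(137 km + 4.83 km) = 2770 kg/m³.

2770 kg/m³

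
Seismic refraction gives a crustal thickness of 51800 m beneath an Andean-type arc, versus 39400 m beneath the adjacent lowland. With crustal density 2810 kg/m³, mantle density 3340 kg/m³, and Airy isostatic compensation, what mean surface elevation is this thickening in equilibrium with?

1970 m

Excess crust Δ = 51800 m − 39400 m = 12400 m, split between elevation h and root r with h + r = Δ.
Airy balance ρ_c h = (ρ_m − ρ_c) r gives r = h ρ_c/(ρ_m − ρ_c), so h (1 + ρ_c/(ρ_m − ρ_c)) = Δ, i.e. h = Δ (ρ_m − ρ_c)/ρ_m.
h = 12400 m × 530/3340 = 1970 m.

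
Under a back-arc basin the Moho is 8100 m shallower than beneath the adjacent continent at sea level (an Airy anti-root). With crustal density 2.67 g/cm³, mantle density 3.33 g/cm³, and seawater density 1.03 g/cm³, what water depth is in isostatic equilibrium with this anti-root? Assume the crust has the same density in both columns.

3260 m

Replacing a thickness d of crust by seawater at the top must be balanced by replacing crust with mantle at the base: d (ρ_c − ρ_w) = a (ρ_m − ρ_c).
d = a (ρ_m − ρ_c)/(ρ_c − ρ_w) = 8100 m × 0.66/1.64 = 3260 m.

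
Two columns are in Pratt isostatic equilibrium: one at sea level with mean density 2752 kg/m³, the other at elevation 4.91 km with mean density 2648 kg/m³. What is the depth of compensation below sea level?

ρ_ref D = ρ (D + h) → D (ρ_ref − ρ) = ρ h.
D = ρ h/(ρ_ref − ρ) = 2648 × 4.91 km/(2752 − 2648) = 125 km.

125 km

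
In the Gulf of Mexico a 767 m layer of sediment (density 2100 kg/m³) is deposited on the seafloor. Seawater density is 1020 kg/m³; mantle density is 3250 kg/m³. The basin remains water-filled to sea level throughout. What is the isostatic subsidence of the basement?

371 m

Submarine loading: the sediment displaces seawater, and the subsidence is in turn flooded, so s (ρ_m − ρ_w) = t (ρ_sed − ρ_w).
s = 767 m × (2100 − 1020) / (3250 − 1020) = 371 m.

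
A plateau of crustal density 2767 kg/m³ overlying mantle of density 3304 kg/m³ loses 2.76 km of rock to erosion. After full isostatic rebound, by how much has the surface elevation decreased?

0.449 km

Rebound u = e ρ_c/ρ_m = 2.76 km × 2767/3304 = 2.311 km.
Net surface drop = e − u = 2.76 km − 2.311 km = e (ρ_m − ρ_c)/ρ_m = 0.449 km.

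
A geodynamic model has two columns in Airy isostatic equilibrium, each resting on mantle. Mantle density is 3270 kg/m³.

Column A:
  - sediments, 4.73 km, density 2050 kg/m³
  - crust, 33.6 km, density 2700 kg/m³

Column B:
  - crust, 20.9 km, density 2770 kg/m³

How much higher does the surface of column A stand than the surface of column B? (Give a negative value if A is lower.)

4.43 km

For any compensation level in the mantle, the mantle terms cancel and isostasy reduces to e = (Σt_A − Σt_B) − (Σ(ρt)_A − Σ(ρt)_B) / ρ_m.
Σt_A = 38.33 km; Σt_B = 20.9 km; Σ(ρt)_A = 100416.5; Σ(ρt)_B = 57893 (in km·kg/m³).
e = (38.33 − 20.9) − (100416.5 − 57893) / 3270 = 4.43 km.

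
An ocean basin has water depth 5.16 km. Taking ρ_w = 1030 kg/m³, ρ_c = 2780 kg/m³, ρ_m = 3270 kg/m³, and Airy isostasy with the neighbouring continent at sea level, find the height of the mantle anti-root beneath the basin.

18.4 km

By Archimedes' principle applied to the lithosphere: replacing crust with seawater at the top is compensated by replacing crust with mantle at the base: d (ρ_c − ρ_w) = a (ρ_m − ρ_c).
a = d (ρ_c − ρ_w)/(ρ_m − ρ_c) = 5.16 km × 1750/490 = 18.4 km.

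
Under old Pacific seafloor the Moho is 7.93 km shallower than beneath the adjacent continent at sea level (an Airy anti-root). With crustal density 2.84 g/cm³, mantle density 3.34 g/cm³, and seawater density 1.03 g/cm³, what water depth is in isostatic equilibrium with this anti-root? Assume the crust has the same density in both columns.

2.19 km

Replacing a thickness d of crust by seawater at the top must be balanced by replacing crust with mantle at the base: d (ρ_c − ρ_w) = a (ρ_m − ρ_c).
d = a (ρ_m − ρ_c)/(ρ_c − ρ_w) = 7.93 km × 0.5/1.81 = 2.19 km.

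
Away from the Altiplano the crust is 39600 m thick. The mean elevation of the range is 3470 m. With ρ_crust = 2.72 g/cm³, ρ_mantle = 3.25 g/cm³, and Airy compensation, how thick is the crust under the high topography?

60900 m

Root depth r = h ρ_c / (ρ_m − ρ_c) = 3470 m × 2.72 / 0.53 = 17810 m.
Total thickness = T + h + r = 39600 m + 3470 m + 17810 m = 60900 m.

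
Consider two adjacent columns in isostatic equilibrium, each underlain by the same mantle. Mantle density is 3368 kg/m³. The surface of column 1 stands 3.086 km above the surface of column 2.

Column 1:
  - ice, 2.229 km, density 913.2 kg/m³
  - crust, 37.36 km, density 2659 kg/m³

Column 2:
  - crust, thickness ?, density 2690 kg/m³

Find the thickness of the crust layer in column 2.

Take the compensation level at the base of the deeper column (depth z_c below the surface of column 1) and equate Σ ρ_i t_i down to z_c; mantle fills any gap and the z_c terms cancel.
Column 1: 2.229×913.2 + 37.36×2659 + (z_c − 39.589)×3368
Column 2: 3.086×0 + x×2690 + (z_c − 3.086 − 0 − x)×3368
The z_c×3368 term appears on both sides and cancels. Collect the known terms of each column as K = Σ(ρt)_known − 3368 × (depth of known layers): K_1 = 101375.763 − 3368×39.589 = −31959.9892; K_2 = 0 − 3368×(3.086 + 0) = −10393.648.
Balance: K_1 = K_2 − x×(3368 − 2690), so x = (K_2 − K_1)/(3368 − 2690) = 21566.3/678 = 31.8 km.

31.8 km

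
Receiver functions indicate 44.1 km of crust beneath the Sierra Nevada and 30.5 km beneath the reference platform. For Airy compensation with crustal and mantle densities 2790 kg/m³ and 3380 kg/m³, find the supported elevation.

Excess crust Δ = 44.1 km − 30.5 km = 13.6 km, split between elevation h and root r with h + r = Δ.
Airy balance ρ_c h = (ρ_m − ρ_c) r gives r = h ρ_c/(ρ_m − ρ_c), so h (1 + ρ_c/(ρ_m − ρ_c)) = Δ, i.e. h = Δ (ρ_m − ρ_c)/ρ_m.
h = 13.6 km × 590/3380 = 2.37 km.

2.37 km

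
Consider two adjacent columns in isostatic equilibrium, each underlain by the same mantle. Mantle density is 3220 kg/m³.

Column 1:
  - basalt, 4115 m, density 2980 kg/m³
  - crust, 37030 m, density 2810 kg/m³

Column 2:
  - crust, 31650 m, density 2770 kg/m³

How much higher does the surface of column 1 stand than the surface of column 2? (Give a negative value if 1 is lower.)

599 m

For any compensation level in the mantle, the mantle terms cancel and isostasy reduces to e = (Σt_1 − Σt_2) − (Σ(ρt)_1 − Σ(ρt)_2) / ρ_m.
Σt_1 = 41145 m; Σt_2 = 31650 m; Σ(ρt)_1 = 116317000; Σ(ρt)_2 = 87670500 (in m·kg/m³).
e = (41145 − 31650) − (116317000 − 87670500) / 3220 = 599 m.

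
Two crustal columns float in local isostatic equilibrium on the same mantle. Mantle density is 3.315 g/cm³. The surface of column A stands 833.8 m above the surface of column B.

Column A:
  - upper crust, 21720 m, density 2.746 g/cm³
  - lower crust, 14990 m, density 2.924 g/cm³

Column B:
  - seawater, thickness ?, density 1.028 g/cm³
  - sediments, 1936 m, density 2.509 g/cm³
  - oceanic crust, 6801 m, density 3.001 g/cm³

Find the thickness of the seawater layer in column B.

Take the compensation level at the base of the deeper column (depth z_c below the surface of column A) and equate Σ ρ_i t_i down to z_c; mantle fills any gap and the z_c terms cancel.
Column A: 21720×2.746 + 14990×2.924 + (z_c − 36710)×3.315
Column B: 833.8×0 + x×1.028 + 1936×2.509 + 6801×3.001 + (z_c − 833.8 − 8737 − x)×3.315
The z_c×3.315 term appears on both sides and cancels. Collect the known terms of each column as K = Σ(ρt)_known − 3.315 × (depth of known layers): K_A = 103473.88 − 3.315×36710 = −18219.77; K_B = 25267.225 − 3.315×(833.8 + 8737) = −6459.977.
Balance: K_A = K_B − x×(3.315 − 1.028), so x = (K_B − K_A)/(3.315 − 1.028) = 11759.8/2.287 = 5140 m.

5140 m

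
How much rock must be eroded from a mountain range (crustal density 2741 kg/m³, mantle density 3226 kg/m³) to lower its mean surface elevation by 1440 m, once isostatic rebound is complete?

Net drop Δ = e − u = e − e ρ_c/ρ_m = e (ρ_m − ρ_c)/ρ_m.
e = Δ ρ_m/(ρ_m − ρ_c) = 1440 m × 3226/485 = 9580 m.

9580 m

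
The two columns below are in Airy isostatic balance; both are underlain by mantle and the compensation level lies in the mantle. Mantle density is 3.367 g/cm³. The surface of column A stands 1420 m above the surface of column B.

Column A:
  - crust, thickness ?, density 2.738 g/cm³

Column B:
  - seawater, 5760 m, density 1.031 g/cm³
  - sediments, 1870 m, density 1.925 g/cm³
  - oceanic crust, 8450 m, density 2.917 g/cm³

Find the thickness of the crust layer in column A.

Take the compensation level at the base of the deeper column (depth z_c below the surface of column A) and equate Σ ρ_i t_i down to z_c; mantle fills any gap and the z_c terms cancel.
Column A: x×2.738 + (z_c − 0 − x)×3.367
Column B: 1420×0 + 5760×1.031 + 1870×1.925 + 8450×2.917 + (z_c − 1420 − 16080)×3.367
The z_c×3.367 term appears on both sides and cancels. Collect the known terms of each column as K = Σ(ρt)_known − 3.367 × (depth of known layers): K_A = 0 − 3.367×0 = 0; K_B = 34186.96 − 3.367×(1420 + 16080) = −24735.54.
Balance: K_A − x×(3.367 − 2.738) = K_B, so x = (K_A − K_B)/(3.367 − 2.738) = 24735.5/0.629 = 39300 m.

39300 m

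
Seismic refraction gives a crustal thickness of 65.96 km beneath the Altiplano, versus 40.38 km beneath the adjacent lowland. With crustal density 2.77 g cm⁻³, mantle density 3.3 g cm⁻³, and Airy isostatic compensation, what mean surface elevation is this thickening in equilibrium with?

4.11 km

Excess crust Δ = 65.96 km − 40.38 km = 25.58 km, split between elevation h and root r with h + r = Δ.
Airy balance ρ_c h = (ρ_m − ρ_c) r gives r = h ρ_c/(ρ_m − ρ_c), so h (1 + ρ_c/(ρ_m − ρ_c)) = Δ, i.e. h = Δ (ρ_m − ρ_c)/ρ_m.
h = 25.58 km × 0.53/3.3 = 4.11 km.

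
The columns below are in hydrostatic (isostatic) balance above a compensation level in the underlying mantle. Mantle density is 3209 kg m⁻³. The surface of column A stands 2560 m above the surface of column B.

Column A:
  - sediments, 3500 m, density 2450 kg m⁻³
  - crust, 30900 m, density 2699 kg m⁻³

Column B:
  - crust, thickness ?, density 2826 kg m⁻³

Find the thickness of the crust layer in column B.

26600 m

Take the compensation level at the base of the deeper column (depth z_c below the surface of column A) and equate Σ ρ_i t_i down to z_c; mantle fills any gap and the z_c terms cancel.
Column A: 3500×2450 + 30900×2699 + (z_c − 34400)×3209
Column B: 2560×0 + x×2826 + (z_c − 2560 − 0 − x)×3209
The z_c×3209 term appears on both sides and cancels. Collect the known terms of each column as K = Σ(ρt)_known − 3209 × (depth of known layers): K_A = 91974100 − 3209×34400 = −18415500; K_B = 0 − 3209×(2560 + 0) = −8215040.
Balance: K_A = K_B − x×(3209 − 2826), so x = (K_B − K_A)/(3209 − 2826) = 10200500/383 = 26600 m.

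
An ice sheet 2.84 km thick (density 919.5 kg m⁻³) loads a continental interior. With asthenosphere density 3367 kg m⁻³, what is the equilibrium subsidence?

0.776 km

By Archimedes' principle applied to the lithosphere: the ice load ρ_ice t is balanced by mantle displaced below, ρ_m s.
s = t ρ_ice / ρ_m = 2.84 km × 919.5/3367 = 0.776 km.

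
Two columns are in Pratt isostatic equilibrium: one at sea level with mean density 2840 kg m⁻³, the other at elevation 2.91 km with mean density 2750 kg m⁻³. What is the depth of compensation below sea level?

88.9 km

ρ_ref D = ρ (D + h) → D (ρ_ref − ρ) = ρ h.
D = ρ h/(ρ_ref − ρ) = 2750 × 2.91 km/(2840 − 2750) = 88.9 km.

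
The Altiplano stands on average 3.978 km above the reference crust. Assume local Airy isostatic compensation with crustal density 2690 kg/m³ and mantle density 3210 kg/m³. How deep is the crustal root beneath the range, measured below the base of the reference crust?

By Archimedes' principle applied to the lithosphere: the weight of the topography is balanced by the buoyancy of the root, ρ_c h = (ρ_m − ρ_c) r.
r = h · ρ_c / (ρ_m − ρ_c) = 3.978 km × 2690 / (3210 − 2690) = 20.6 km.

20.6 km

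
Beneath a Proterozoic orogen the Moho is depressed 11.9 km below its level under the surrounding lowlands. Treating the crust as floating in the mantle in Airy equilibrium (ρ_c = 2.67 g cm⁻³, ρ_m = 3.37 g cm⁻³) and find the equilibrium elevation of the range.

In Airy isostatic equilibrium: ρ_c h = (ρ_m − ρ_c) r.
h = r (ρ_m − ρ_c) / ρ_c = 11.9 km × (3.37 − 2.67) / 2.67 = 3.12 km.

3.12 km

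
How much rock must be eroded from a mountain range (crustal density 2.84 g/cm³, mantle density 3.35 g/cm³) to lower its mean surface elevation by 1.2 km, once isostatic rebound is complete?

7.88 km

Net drop Δ = e − u = e − e ρ_c/ρ_m = e (ρ_m − ρ_c)/ρ_m.
e = Δ ρ_m/(ρ_m − ρ_c) = 1.2 km × 3.35/0.51 = 7.88 km.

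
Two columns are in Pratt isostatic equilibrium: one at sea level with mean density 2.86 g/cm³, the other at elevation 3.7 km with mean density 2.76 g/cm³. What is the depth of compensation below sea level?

ρ_ref D = ρ (D + h) → D (ρ_ref − ρ) = ρ h.
D = ρ h/(ρ_ref − ρ) = 2.76 × 3.7 km/(2.86 − 2.76) = 102 km.

102 km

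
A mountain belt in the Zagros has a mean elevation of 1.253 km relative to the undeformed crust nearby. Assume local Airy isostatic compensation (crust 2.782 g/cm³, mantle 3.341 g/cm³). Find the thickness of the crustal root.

In Airy isostatic equilibrium: the weight of the topography is balanced by the buoyancy of the root, ρ_c h = (ρ_m − ρ_c) r.
r = h · ρ_c / (ρ_m − ρ_c) = 1.253 km × 2.782 / (3.341 − 2.782) = 6.24 km.

6.24 km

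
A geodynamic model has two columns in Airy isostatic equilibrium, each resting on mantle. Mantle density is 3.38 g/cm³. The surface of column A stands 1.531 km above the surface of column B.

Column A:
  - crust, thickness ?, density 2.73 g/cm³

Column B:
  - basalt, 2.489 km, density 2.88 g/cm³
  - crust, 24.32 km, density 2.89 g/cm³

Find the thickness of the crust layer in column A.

Take the compensation level at the base of the deeper column (depth z_c below the surface of column A) and equate Σ ρ_i t_i down to z_c; mantle fills any gap and the z_c terms cancel.
Column A: x×2.73 + (z_c − 0 − x)×3.38
Column B: 1.531×0 + 2.489×2.88 + 24.32×2.89 + (z_c − 1.531 − 26.809)×3.38
The z_c×3.38 term appears on both sides and cancels. Collect the known terms of each column as K = Σ(ρt)_known − 3.38 × (depth of known layers): K_A = 0 − 3.38×0 = 0; K_B = 77.45312 − 3.38×(1.531 + 26.809) = −18.33608.
Balance: K_A − x×(3.38 − 2.73) = K_B, so x = (K_A − K_B)/(3.38 − 2.73) = 18.3361/0.65 = 28.2 km.

28.2 km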